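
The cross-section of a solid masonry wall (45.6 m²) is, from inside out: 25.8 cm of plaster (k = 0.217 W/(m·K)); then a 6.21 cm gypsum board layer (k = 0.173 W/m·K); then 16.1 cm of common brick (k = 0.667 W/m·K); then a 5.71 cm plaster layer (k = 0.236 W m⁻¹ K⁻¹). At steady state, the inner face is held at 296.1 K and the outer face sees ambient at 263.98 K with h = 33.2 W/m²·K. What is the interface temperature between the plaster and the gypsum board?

Series thermal resistances, inner to outer:
  R_plaster = L/(kA) = 0.258/(0.217·45.6) = 0.02607 K/W
  R_gypsum board = L/(kA) = 0.0621/(0.173·45.6) = 0.007872 K/W
  R_common brick = L/(kA) = 0.161/(0.667·45.6) = 0.005293 K/W
  R_plaster = L/(kA) = 0.0571/(0.236·45.6) = 0.005306 K/W
  R_conv,out = 1/(hA) = 1/(33.2·45.6) = 6.605×10^-4 K/W
ΣR = 0.02607 + 0.007872 + 0.005293 + 0.005306 + 6.605×10^-4 = 0.04520 K/W
Q = ΔT/ΣR = (296.1 K − 263.98 K)/0.04520 = 710.6 W
From the inner boundary to the plaster/gypsum board interface, ΣR_partial = 0.02607 K/W.
T_interface = T_in − Q·ΣR_partial = 296.1 K − (710.6)(0.02607) = 277.57 K

T = 277.57 K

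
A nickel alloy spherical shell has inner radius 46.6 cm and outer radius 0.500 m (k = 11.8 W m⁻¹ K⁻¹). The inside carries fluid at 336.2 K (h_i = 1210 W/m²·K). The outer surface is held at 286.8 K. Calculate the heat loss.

Q = 38.4 kW

Series thermal resistances, inner to outer:
  R_conv,in = 1/(4πr²h) = 1/(4π·0.466²·1210) = 3.029×10^-4 K/W
  R_nickel alloy = (1/0.466 − 1/0.500)/(4πk) = 0.1459/(4π·11.8) = 9.841×10^-4 K/W
ΣR = 3.029×10^-4 + 9.841×10^-4 = 0.001287 K/W
Q = ΔT/ΣR = (336.2 K − 286.8 K)/0.001287 = 38400 W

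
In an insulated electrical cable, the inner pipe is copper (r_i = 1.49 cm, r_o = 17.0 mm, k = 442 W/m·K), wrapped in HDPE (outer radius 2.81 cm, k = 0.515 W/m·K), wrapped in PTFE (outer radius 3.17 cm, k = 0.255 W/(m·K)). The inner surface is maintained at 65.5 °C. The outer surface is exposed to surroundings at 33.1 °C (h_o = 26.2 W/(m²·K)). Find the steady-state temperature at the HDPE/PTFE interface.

T = 53.6 °C

Treat each layer as a resistance in series:
  R'_copper = ln(0.0170/0.0149)/(2πk) = 0.1319/(2π·442) = 4.748×10^-5 m·K/W
  R'_HDPE = ln(0.0281/0.0170)/(2πk) = 0.5026/(2π·0.515) = 0.1553 m·K/W
  R'_PTFE = ln(0.0317/0.0281)/(2πk) = 0.1205/(2π·0.255) = 0.07524 m·K/W
  R'_conv,out = 1/(2πr h) = 1/(2π·0.0317·26.2) = 0.1916 m·K/W
ΣR = 4.748×10^-5 + 0.1553 + 0.07524 + 0.1916 = 0.4222 m·K/W
Q' = ΔT/ΣR = (65.5 °C − 33.1 °C)/0.4222 = 76.74 W/m
From the inner boundary to the HDPE/PTFE interface, ΣR_partial = 0.1553 m·K/W.
T_interface = T_in − Q'·ΣR_partial = 65.5 °C − (76.74)(0.1553) = 53.6 °C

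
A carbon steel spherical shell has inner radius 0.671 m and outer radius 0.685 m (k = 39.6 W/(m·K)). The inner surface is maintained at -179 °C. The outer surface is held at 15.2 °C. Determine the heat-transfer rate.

Q = 4πk·ΔT/(1/r₁ − 1/r₂) = 4π × 39.6 × 194.2 / (1/0.671 − 1/0.685) = 3.17×10^6 W

Q = 3170 kW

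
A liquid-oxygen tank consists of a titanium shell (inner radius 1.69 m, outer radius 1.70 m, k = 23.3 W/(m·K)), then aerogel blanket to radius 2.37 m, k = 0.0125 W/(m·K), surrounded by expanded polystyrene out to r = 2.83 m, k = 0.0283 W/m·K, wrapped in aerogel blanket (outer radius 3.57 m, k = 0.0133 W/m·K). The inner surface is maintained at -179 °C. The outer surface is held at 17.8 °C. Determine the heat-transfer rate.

Q = 116 W

Treat each layer as a resistance in series:
  R_titanium = (1/1.69 − 1/1.70)/(4πk) = 0.003481/(4π·23.3) = 1.189×10^-5 K/W
  R_aerogel blanket = (1/1.70 − 1/2.37)/(4πk) = 0.1663/(4π·0.0125) = 1.059 K/W
  R_expanded polystyrene = (1/2.37 − 1/2.83)/(4πk) = 0.06858/(4π·0.0283) = 0.1929 K/W
  R_aerogel blanket = (1/2.83 − 1/3.57)/(4πk) = 0.07324/(4π·0.0133) = 0.4382 K/W
ΣR = 1.189×10^-5 + 1.059 + 0.1929 + 0.4382 = 1.690 K/W
Q = ΔT/ΣR = (-179 °C − 17.8 °C)/1.690 = -116 W
(Negative Q ⇒ heat flows inward; heat gain = 116 W.)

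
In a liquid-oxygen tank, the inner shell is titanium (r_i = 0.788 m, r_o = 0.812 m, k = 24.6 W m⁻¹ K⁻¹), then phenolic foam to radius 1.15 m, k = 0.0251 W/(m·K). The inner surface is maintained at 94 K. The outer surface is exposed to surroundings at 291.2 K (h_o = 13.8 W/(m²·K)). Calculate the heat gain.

Q = 171 W

Resistance network (inner→outer):
  R_titanium = (1/0.788 − 1/0.812)/(4πk) = 0.03751/(4π·24.6) = 1.213×10^-4 K/W
  R_phenolic foam = (1/0.812 − 1/1.15)/(4πk) = 0.3620/(4π·0.0251) = 1.148 K/W
  R_conv,out = 1/(4πr²h) = 1/(4π·1.15²·13.8) = 0.004360 K/W
ΣR = 1.213×10^-4 + 1.148 + 0.004360 = 1.152 K/W
Q = ΔT/ΣR = (94 K − 291.2 K)/1.152 = -171 W
(Negative Q ⇒ heat flows inward; heat gain = 171 W.)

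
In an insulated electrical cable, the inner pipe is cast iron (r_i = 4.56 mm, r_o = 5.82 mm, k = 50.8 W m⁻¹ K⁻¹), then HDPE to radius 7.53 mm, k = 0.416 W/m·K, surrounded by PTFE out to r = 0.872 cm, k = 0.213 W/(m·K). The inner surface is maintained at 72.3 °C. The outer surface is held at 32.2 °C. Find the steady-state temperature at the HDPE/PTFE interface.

T = 53.2 °C

Treat each layer as a resistance in series:
  R'_cast iron = ln(0.00582/0.00456)/(2πk) = 0.2440/(2π·50.8) = 7.644×10^-4 m·K/W
  R'_HDPE = ln(0.00753/0.00582)/(2πk) = 0.2576/(2π·0.416) = 0.09855 m·K/W
  R'_PTFE = ln(0.00872/0.00753)/(2πk) = 0.1467/(2π·0.213) = 0.1096 m·K/W
ΣR = 7.644×10^-4 + 0.09855 + 0.1096 = 0.2089 m·K/W
Q' = ΔT/ΣR = (72.3 °C − 32.2 °C)/0.2089 = 192.0 W/m
From the inner boundary to the HDPE/PTFE interface, ΣR_partial = 0.09931 m·K/W.
T_interface = T_in − Q'·ΣR_partial = 72.3 °C − (192.0)(0.09931) = 53.2 °C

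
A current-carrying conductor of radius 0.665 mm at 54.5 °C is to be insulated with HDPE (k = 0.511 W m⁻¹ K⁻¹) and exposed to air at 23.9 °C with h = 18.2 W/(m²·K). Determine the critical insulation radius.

r_cr = 2.81 cm

For a cylinder, r_cr = k_ins/h = 0.511/18.2 = 0.0281 m = 2.81 cm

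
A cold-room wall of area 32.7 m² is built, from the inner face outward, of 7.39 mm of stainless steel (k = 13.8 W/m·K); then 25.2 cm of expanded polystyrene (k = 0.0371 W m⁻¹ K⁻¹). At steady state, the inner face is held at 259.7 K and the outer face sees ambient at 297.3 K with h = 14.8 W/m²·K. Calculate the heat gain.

Resistance network (inner→outer):
  R_stainless steel = L/(kA) = 0.00739/(13.8·32.7) = 1.638×10^-5 K/W
  R_expanded polystyrene = L/(kA) = 0.252/(0.0371·32.7) = 0.2077 K/W
  R_conv,out = 1/(hA) = 1/(14.8·32.7) = 0.002066 K/W
ΣR = 1.638×10^-5 + 0.2077 + 0.002066 = 0.2098 K/W
Q = ΔT/ΣR = (259.7 K − 297.3 K)/0.2098 = -179 W
(Negative Q ⇒ heat flows inward; heat gain = 179 W.)

Q = 179 W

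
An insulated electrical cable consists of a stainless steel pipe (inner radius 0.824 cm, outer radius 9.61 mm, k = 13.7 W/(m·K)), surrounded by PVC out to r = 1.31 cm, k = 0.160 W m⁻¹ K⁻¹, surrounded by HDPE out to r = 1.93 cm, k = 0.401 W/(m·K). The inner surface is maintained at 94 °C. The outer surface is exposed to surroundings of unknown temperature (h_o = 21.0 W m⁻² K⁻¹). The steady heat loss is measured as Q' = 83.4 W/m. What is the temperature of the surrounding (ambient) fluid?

T_out = 22.6 °C

Series resistances:
  R'_stainless steel = ln(0.00961/0.00824)/(2πk) = 0.1538/(2π·13.7) = 0.001787 m·K/W
  R'_PVC = ln(0.0131/0.00961)/(2πk) = 0.3098/(2π·0.160) = 0.3082 m·K/W
  R'_HDPE = ln(0.0193/0.0131)/(2πk) = 0.3875/(2π·0.401) = 0.1538 m·K/W
  R'_conv,out = 1/(2πr h) = 1/(2π·0.0193·21.0) = 0.3927 m·K/W
ΣR = 0.8564 m·K/W
ΔT = Q'·ΣR = 83.4 × 0.8564 = 71.42 K
Heat flows outward, so T_out = T_in − ΔT = 94 − 71.42 = 22.6 °C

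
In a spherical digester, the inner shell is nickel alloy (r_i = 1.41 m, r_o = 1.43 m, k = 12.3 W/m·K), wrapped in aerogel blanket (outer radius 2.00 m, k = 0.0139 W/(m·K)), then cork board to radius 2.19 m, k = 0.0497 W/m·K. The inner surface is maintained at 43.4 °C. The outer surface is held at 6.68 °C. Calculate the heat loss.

Q = 30.3 W

Series thermal resistances, inner to outer:
  R_nickel alloy = (1/1.41 − 1/1.43)/(4πk) = 0.009919/(4π·12.3) = 6.417×10^-5 K/W
  R_aerogel blanket = (1/1.43 − 1/2.00)/(4πk) = 0.1993/(4π·0.0139) = 1.141 K/W
  R_cork board = (1/2.00 − 1/2.19)/(4πk) = 0.04338/(4π·0.0497) = 0.06946 K/W
ΣR = 6.417×10^-5 + 1.141 + 0.06946 = 1.211 K/W
Q = ΔT/ΣR = (43.4 °C − 6.68 °C)/1.211 = 30.3 W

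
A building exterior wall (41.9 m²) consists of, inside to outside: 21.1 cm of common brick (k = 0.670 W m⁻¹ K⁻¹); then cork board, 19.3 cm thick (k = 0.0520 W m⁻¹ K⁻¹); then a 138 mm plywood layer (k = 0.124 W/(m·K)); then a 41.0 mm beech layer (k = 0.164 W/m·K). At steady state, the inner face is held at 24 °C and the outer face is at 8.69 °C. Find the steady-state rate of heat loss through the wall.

Q = 119 W

Series thermal resistances, inner to outer:
  R_common brick = L/(kA) = 0.211/(0.670·41.9) = 0.007516 K/W
  R_cork board = L/(kA) = 0.193/(0.0520·41.9) = 0.08858 K/W
  R_plywood = L/(kA) = 0.138/(0.124·41.9) = 0.02656 K/W
  R_beech = L/(kA) = 0.0410/(0.164·41.9) = 0.005967 K/W
ΣR = 0.007516 + 0.08858 + 0.02656 + 0.005967 = 0.1286 K/W
Q = ΔT/ΣR = (24 °C − 8.69 °C)/0.1286 = 119 W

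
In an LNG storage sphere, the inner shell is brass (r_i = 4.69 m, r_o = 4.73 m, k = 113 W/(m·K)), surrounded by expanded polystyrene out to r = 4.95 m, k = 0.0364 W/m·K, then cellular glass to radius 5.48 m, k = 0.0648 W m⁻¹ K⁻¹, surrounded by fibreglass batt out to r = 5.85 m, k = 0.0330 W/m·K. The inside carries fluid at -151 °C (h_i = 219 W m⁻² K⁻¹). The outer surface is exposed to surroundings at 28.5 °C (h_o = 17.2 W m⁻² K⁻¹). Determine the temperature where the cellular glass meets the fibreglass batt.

T = -40.7 °C

Treat each layer as a resistance in series:
  R_conv,in = 1/(4πr²h) = 1/(4π·4.69²·219) = 1.652×10^-5 K/W
  R_brass = (1/4.69 − 1/4.73)/(4πk) = 0.001803/(4π·113) = 1.270×10^-6 K/W
  R_expanded polystyrene = (1/4.73 − 1/4.95)/(4πk) = 0.009396/(4π·0.0364) = 0.02054 K/W
  R_cellular glass = (1/4.95 − 1/5.48)/(4πk) = 0.01954/(4π·0.0648) = 0.02399 K/W
  R_fibreglass batt = (1/5.48 − 1/5.85)/(4πk) = 0.01154/(4π·0.0330) = 0.02783 K/W
  R_conv,out = 1/(4πr²h) = 1/(4π·5.85²·17.2) = 1.352×10^-4 K/W
ΣR = 1.652×10^-5 + 1.270×10^-6 + 0.02054 + 0.02399 + 0.02783 + 1.352×10^-4 = 0.07251 K/W
Q = ΔT/ΣR = (-151 °C − 28.5 °C)/0.07251 = -2476 W
From the inner boundary to the cellular glass/fibreglass batt interface, ΣR_partial = 0.04455 K/W.
T_interface = T_in − Q·ΣR_partial = -151 °C − (-2476)(0.04455) = -40.7 °C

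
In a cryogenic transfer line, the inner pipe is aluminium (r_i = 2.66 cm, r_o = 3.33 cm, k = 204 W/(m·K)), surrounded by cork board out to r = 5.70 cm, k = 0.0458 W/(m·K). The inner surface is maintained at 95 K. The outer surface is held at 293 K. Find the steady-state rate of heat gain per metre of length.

Series thermal resistances, inner to outer:
  R'_aluminium = ln(0.0333/0.0266)/(2πk) = 0.2246/(2π·204) = 1.753×10^-4 m·K/W
  R'_cork board = ln(0.0570/0.0333)/(2πk) = 0.5375/(2π·0.0458) = 1.868 m·K/W
ΣR = 1.753×10^-4 + 1.868 = 1.868 m·K/W
Q' = ΔT/ΣR = (95 K − 293 K)/1.868 = -106 W/m
(Negative Q' ⇒ heat flows inward; heat gain = 106 W/m.)

Q' = 106 W/m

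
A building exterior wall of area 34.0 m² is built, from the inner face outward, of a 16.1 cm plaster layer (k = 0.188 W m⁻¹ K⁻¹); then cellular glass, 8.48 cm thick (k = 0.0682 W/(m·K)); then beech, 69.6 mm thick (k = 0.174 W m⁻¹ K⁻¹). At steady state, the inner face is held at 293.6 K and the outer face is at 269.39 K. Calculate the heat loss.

Resistance network (inner→outer):
  R_plaster = L/(kA) = 0.161/(0.188·34.0) = 0.02519 K/W
  R_cellular glass = L/(kA) = 0.0848/(0.0682·34.0) = 0.03657 K/W
  R_beech = L/(kA) = 0.0696/(0.174·34.0) = 0.01176 K/W
ΣR = 0.02519 + 0.03657 + 0.01176 = 0.07352 K/W
Q = ΔT/ΣR = (293.6 K − 269.39 K)/0.07352 = 329 W

Q = 329 W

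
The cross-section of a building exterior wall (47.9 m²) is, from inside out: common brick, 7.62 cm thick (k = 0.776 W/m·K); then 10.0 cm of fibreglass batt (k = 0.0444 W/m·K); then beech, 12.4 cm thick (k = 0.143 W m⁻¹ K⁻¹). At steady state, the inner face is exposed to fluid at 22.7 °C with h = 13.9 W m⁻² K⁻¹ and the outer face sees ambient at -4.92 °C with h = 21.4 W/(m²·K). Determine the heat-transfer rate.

Q = 397 W

Resistance network (inner→outer):
  R_conv,in = 1/(hA) = 1/(13.9·47.9) = 0.001502 K/W
  R_common brick = L/(kA) = 0.0762/(0.776·47.9) = 0.002050 K/W
  R_fibreglass batt = L/(kA) = 0.100/(0.0444·47.9) = 0.04702 K/W
  R_beech = L/(kA) = 0.124/(0.143·47.9) = 0.01810 K/W
  R_conv,out = 1/(hA) = 1/(21.4·47.9) = 9.756×10^-4 K/W
ΣR = 0.001502 + 0.002050 + 0.04702 + 0.01810 + 9.756×10^-4 = 0.06965 K/W
Q = ΔT/ΣR = (22.7 °C − -4.92 °C)/0.06965 = 397 W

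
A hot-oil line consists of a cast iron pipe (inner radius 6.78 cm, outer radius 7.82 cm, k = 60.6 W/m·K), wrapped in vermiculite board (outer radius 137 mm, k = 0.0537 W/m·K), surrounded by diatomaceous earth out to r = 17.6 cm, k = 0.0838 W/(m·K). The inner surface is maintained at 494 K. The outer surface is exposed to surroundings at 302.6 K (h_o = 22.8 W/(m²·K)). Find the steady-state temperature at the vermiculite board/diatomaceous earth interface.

T = 347.9 K

Series thermal resistances, inner to outer:
  R'_cast iron = ln(0.0782/0.0678)/(2πk) = 0.1427/(2π·60.6) = 3.748×10^-4 m·K/W
  R'_vermiculite board = ln(0.137/0.0782)/(2πk) = 0.5607/(2π·0.0537) = 1.662 m·K/W
  R'_diatomaceous earth = ln(0.176/0.137)/(2πk) = 0.2505/(2π·0.0838) = 0.4758 m·K/W
  R'_conv,out = 1/(2πr h) = 1/(2π·0.176·22.8) = 0.03966 m·K/W
ΣR = 3.748×10^-4 + 1.662 + 0.4758 + 0.03966 = 2.178 m·K/W
Q' = ΔT/ΣR = (494 K − 302.6 K)/2.178 = 87.88 W/m
From the inner boundary to the vermiculite board/diatomaceous earth interface, ΣR_partial = 1.662 m·K/W.
T_interface = T_in − Q'·ΣR_partial = 494 K − (87.88)(1.662) = 347.9 K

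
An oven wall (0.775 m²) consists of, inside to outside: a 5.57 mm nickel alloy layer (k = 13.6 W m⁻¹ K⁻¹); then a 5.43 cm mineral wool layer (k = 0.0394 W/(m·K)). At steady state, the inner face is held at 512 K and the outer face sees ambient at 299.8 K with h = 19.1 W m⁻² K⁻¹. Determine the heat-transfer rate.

Series thermal resistances, inner to outer:
  R_nickel alloy = L/(kA) = 0.00557/(13.6·0.775) = 5.285×10^-4 K/W
  R_mineral wool = L/(kA) = 0.0543/(0.0394·0.775) = 1.778 K/W
  R_conv,out = 1/(hA) = 1/(19.1·0.775) = 0.06756 K/W
ΣR = 5.285×10^-4 + 1.778 + 0.06756 = 1.846 K/W
Q = ΔT/ΣR = (512 K − 299.8 K)/1.846 = 115 W

Q = 115 W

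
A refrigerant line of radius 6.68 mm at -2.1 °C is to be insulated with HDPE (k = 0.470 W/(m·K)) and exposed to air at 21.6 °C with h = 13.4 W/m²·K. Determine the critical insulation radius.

r_cr = 3.51 cm

For a cylinder, r_cr = k_ins/h = 0.470/13.4 = 0.0351 m = 3.51 cm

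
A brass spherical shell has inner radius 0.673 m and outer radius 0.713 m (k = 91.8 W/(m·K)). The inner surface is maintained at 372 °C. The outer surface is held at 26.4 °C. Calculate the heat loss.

Q = 4780 kW

Q = 4πk·ΔT/(1/r₁ − 1/r₂) = 4π × 91.8 × 345.6 / (1/0.673 − 1/0.713) = 4.78×10^6 W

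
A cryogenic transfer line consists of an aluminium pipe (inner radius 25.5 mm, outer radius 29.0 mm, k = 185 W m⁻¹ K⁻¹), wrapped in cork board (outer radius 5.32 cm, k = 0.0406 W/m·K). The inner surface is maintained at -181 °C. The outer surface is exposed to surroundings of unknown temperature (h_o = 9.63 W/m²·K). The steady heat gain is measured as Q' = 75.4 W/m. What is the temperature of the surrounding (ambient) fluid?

Sum the resistances:
  R'_aluminium = ln(0.0290/0.0255)/(2πk) = 0.1286/(2π·185) = 1.106×10^-4 m·K/W
  R'_cork board = ln(0.0532/0.0290)/(2πk) = 0.6068/(2π·0.0406) = 2.379 m·K/W
  R'_conv,out = 1/(2πr h) = 1/(2π·0.0532·9.63) = 0.3107 m·K/W
ΣR = 2.689 m·K/W
ΔT = Q'·ΣR = 75.4 × 2.689 = 202.8 K
Heat flows inward, so T_out = T_in + ΔT = -181 + 202.8 = 21.8 °C

T_out = 21.8 °C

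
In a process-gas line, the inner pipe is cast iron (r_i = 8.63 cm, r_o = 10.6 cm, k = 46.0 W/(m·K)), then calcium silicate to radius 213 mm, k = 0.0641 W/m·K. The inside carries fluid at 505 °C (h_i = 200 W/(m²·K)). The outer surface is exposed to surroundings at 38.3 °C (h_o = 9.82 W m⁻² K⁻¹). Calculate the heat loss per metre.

Q' = 257 W/m

Series thermal resistances, inner to outer:
  R'_conv,in = 1/(2πr h) = 1/(2π·0.0863·200) = 0.009221 m·K/W
  R'_cast iron = ln(0.106/0.0863)/(2πk) = 0.2056/(2π·46.0) = 7.114×10^-4 m·K/W
  R'_calcium silicate = ln(0.213/0.106)/(2πk) = 0.6979/(2π·0.0641) = 1.733 m·K/W
  R'_conv,out = 1/(2πr h) = 1/(2π·0.213·9.82) = 0.07609 m·K/W
ΣR = 0.009221 + 7.114×10^-4 + 1.733 + 0.07609 = 1.819 m·K/W
Q' = ΔT/ΣR = (505 °C − 38.3 °C)/1.819 = 257 W/m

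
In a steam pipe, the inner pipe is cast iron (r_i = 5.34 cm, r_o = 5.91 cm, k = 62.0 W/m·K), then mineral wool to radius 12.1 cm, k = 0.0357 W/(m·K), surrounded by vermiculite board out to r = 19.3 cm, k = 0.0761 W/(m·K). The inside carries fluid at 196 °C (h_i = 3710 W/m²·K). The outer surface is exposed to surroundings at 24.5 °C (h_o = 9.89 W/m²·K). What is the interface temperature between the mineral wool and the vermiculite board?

Treat each layer as a resistance in series:
  R'_conv,in = 1/(2πr h) = 1/(2π·0.0534·3710) = 8.034×10^-4 m·K/W
  R'_cast iron = ln(0.0591/0.0534)/(2πk) = 0.1014/(2π·62.0) = 2.603×10^-4 m·K/W
  R'_mineral wool = ln(0.121/0.0591)/(2πk) = 0.7166/(2π·0.0357) = 3.195 m·K/W
  R'_vermiculite board = ln(0.193/0.121)/(2πk) = 0.4669/(2π·0.0761) = 0.9765 m·K/W
  R'_conv,out = 1/(2πr h) = 1/(2π·0.193·9.89) = 0.08338 m·K/W
ΣR = 8.034×10^-4 + 2.603×10^-4 + 3.195 + 0.9765 + 0.08338 = 4.256 m·K/W
Q' = ΔT/ΣR = (196 °C − 24.5 °C)/4.256 = 40.30 W/m
From the inner boundary to the mineral wool/vermiculite board interface, ΣR_partial = 3.196 m·K/W.
T_interface = T_in − Q'·ΣR_partial = 196 °C − (40.30)(3.196) = 67.2 °C

T = 67.2 °C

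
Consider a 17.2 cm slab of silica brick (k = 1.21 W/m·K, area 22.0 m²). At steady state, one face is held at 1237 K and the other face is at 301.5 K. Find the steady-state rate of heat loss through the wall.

Q = kA·ΔT/L = 1.21 × 22.0 × |1237 K − 301.5 K| / 0.172 = 1.45×10^5 W

Q = 145 kW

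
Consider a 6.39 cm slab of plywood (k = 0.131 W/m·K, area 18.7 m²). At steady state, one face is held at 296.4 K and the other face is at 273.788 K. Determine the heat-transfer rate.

Q = 867 W

Q = kA·ΔT/L = 0.131 × 18.7 × |296.4 K − 273.788 K| / 0.0639 = 867 W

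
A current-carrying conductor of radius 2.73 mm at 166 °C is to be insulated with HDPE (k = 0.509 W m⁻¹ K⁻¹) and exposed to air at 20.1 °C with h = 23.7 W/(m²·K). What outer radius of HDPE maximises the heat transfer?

For a cylinder, r_cr = k_ins/h = 0.509/23.7 = 0.0215 m = 2.15 cm

r_cr = 2.15 cm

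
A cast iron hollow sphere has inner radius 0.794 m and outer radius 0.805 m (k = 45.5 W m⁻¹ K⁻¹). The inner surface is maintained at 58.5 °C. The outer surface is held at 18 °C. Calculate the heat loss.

Q = 4πk·ΔT/(1/r₁ − 1/r₂) = 4π × 45.5 × 40.5 / (1/0.794 − 1/0.805) = 1.35×10^6 W

Q = 1350 kW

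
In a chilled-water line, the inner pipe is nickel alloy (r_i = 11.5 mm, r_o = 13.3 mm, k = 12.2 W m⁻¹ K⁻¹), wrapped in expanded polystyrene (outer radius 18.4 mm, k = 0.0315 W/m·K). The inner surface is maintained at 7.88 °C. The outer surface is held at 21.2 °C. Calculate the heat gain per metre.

Q' = 8.11 W/m

Treat each layer as a resistance in series:
  R'_nickel alloy = ln(0.0133/0.0115)/(2πk) = 0.1454/(2π·12.2) = 0.001897 m·K/W
  R'_expanded polystyrene = ln(0.0184/0.0133)/(2πk) = 0.3246/(2π·0.0315) = 1.640 m·K/W
ΣR = 0.001897 + 1.640 = 1.642 m·K/W
Q' = ΔT/ΣR = (7.88 °C − 21.2 °C)/1.642 = -8.11 W/m
(Negative Q' ⇒ heat flows inward; heat gain = 8.11 W/m.)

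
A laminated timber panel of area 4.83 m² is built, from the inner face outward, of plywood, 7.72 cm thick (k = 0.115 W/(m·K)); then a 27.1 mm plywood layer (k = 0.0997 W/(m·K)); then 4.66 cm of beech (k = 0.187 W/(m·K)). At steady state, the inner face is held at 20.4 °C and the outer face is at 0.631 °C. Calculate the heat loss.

Q = 80.1 W

Series thermal resistances, inner to outer:
  R_plywood = L/(kA) = 0.0772/(0.115·4.83) = 0.1390 K/W
  R_plywood = L/(kA) = 0.0271/(0.0997·4.83) = 0.05628 K/W
  R_beech = L/(kA) = 0.0466/(0.187·4.83) = 0.05159 K/W
ΣR = 0.1390 + 0.05628 + 0.05159 = 0.2469 K/W
Q = ΔT/ΣR = (20.4 °C − 0.631 °C)/0.2469 = 80.1 W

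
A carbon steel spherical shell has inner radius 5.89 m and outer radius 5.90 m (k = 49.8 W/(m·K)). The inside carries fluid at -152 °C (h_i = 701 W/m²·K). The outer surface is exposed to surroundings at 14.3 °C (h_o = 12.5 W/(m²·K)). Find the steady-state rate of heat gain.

Resistance network (inner→outer):
  R_conv,in = 1/(4πr²h) = 1/(4π·5.89²·701) = 3.272×10^-6 K/W
  R_carbon steel = (1/5.89 − 1/5.90)/(4πk) = 2.878×10^-4/(4π·49.8) = 4.598×10^-7 K/W
  R_conv,out = 1/(4πr²h) = 1/(4π·5.90²·12.5) = 1.829×10^-4 K/W
ΣR = 3.272×10^-6 + 4.598×10^-7 + 1.829×10^-4 = 1.866×10^-4 K/W
Q = ΔT/ΣR = (-152 °C − 14.3 °C)/1.866×10^-4 = -8.91×10^5 W
(Negative Q ⇒ heat flows inward; heat gain = 8.91×10^5 W.)

Q = 891 kW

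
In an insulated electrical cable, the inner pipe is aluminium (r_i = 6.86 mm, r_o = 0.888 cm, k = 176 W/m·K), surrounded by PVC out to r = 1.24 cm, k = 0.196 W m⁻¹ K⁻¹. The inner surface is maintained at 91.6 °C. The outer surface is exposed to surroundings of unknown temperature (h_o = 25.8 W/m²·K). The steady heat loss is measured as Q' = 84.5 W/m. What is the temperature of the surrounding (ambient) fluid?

Series resistances:
  R'_aluminium = ln(0.00888/0.00686)/(2πk) = 0.2581/(2π·176) = 2.334×10^-4 m·K/W
  R'_PVC = ln(0.0124/0.00888)/(2πk) = 0.3339/(2π·0.196) = 0.2711 m·K/W
  R'_conv,out = 1/(2πr h) = 1/(2π·0.0124·25.8) = 0.4975 m·K/W
ΣR = 0.7688 m·K/W
ΔT = Q'·ΣR = 84.5 × 0.7688 = 64.96 K
Heat flows outward, so T_out = T_in − ΔT = 91.6 − 64.96 = 26.6 °C

T_out = 26.6 °C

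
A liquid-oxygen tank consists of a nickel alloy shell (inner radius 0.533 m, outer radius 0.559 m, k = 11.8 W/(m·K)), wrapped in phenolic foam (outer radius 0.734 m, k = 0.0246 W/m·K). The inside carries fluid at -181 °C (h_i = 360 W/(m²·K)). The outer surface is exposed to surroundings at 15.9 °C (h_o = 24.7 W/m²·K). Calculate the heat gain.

Q = 142 W

Treat each layer as a resistance in series:
  R_conv,in = 1/(4πr²h) = 1/(4π·0.533²·360) = 7.781×10^-4 K/W
  R_nickel alloy = (1/0.533 − 1/0.559)/(4πk) = 0.08726/(4π·11.8) = 5.885×10^-4 K/W
  R_phenolic foam = (1/0.559 − 1/0.734)/(4πk) = 0.4265/(4π·0.0246) = 1.380 K/W
  R_conv,out = 1/(4πr²h) = 1/(4π·0.734²·24.7) = 0.005980 K/W
ΣR = 7.781×10^-4 + 5.885×10^-4 + 1.380 + 0.005980 = 1.387 K/W
Q = ΔT/ΣR = (-181 °C − 15.9 °C)/1.387 = -142 W
(Negative Q ⇒ heat flows inward; heat gain = 142 W.)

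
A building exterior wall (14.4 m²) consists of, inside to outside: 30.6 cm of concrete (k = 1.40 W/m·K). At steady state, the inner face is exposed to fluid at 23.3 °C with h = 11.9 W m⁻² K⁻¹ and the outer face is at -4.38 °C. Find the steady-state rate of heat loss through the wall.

Q = 1320 W

Treat each layer as a resistance in series:
  R_conv,in = 1/(hA) = 1/(11.9·14.4) = 0.005836 K/W
  R_concrete = L/(kA) = 0.306/(1.40·14.4) = 0.01518 K/W
ΣR = 0.005836 + 0.01518 = 0.02102 K/W
Q = ΔT/ΣR = (23.3 °C − -4.38 °C)/0.02102 = 1320 W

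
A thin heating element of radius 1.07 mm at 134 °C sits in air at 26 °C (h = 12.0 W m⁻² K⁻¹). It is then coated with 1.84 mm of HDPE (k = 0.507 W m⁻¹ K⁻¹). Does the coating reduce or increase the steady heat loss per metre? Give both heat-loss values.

increases: 8.71 → 22.2 W/m

Critical radius for a cylinder: r_cr = k/h = 0.0423 m = 4.23 cm.
Outer radius after coating: r₂ = 0.00107 + 0.00184 = 0.00291 m.
Since r₁ < r_cr and r₂ ≤ r_cr, the coating moves toward the maximum at r_cr — heat loss rises.
Bare: R = 1/(2πr₁h) = 12.40 m·K/W; Q = 108/12.40 = 8.71 W/m.
Coated: R = R_cond + R_conv = 4.872 m·K/W; Q = 108/4.872 = 22.2 W/m.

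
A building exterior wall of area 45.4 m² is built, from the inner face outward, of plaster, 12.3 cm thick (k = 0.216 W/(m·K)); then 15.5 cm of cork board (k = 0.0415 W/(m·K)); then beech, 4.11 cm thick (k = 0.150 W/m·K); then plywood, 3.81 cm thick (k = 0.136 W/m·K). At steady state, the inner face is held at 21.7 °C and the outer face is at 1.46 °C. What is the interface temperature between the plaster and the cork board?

T = 19.3 °C

Series thermal resistances, inner to outer:
  R_plaster = L/(kA) = 0.123/(0.216·45.4) = 0.01254 K/W
  R_cork board = L/(kA) = 0.155/(0.0415·45.4) = 0.08227 K/W
  R_beech = L/(kA) = 0.0411/(0.150·45.4) = 0.006035 K/W
  R_plywood = L/(kA) = 0.0381/(0.136·45.4) = 0.006171 K/W
ΣR = 0.01254 + 0.08227 + 0.006035 + 0.006171 = 0.1070 K/W
Q = ΔT/ΣR = (21.7 °C − 1.46 °C)/0.1070 = 189.2 W
From the inner boundary to the plaster/cork board interface, ΣR_partial = 0.01254 K/W.
T_interface = T_in − Q·ΣR_partial = 21.7 °C − (189.2)(0.01254) = 19.3 °C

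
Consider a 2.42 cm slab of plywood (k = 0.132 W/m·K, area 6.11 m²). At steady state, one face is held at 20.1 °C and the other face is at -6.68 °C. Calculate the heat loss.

Q = 893 W

Q = kA·ΔT/L = 0.132 × 6.11 × |20.1 °C − -6.68 °C| / 0.0242 = 893 W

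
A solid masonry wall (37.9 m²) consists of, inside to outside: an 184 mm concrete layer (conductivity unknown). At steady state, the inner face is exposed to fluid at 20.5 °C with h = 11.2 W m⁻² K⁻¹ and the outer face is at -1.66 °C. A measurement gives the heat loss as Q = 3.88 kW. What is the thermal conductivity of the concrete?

k = 1.45 W/m·K

ΣR = ΔT/Q = |20.5 − -1.66|/3880 = 0.005711 K/W
Known resistances:
  R_conv,in = 1/(hA) = 1/(11.2·37.9) = 0.002356 K/W
R_concrete = ΣR − ΣR_known = 0.005711 − 0.002356 = 0.003355 K/W
L/(kA) = 0.003355 ⇒ k = 0.184/(0.003355·37.9) = 1.45 W/m·K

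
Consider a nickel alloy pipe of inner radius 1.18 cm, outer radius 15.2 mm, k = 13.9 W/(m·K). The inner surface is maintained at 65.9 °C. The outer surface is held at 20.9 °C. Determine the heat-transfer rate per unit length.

Q' = 2πk·ΔT/ln(r₂/r₁) = 2π × 13.9 × 45 / ln(0.0152/0.0118) = 15500 W/m

Q' = 15500 W/m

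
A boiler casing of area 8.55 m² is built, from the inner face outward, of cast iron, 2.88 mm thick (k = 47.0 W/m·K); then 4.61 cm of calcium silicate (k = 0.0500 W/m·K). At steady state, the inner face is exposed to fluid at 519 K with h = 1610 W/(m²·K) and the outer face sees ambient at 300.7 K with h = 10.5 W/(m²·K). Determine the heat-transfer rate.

Treat each layer as a resistance in series:
  R_conv,in = 1/(hA) = 1/(1610·8.55) = 7.265×10^-5 K/W
  R_cast iron = L/(kA) = 0.00288/(47.0·8.55) = 7.167×10^-6 K/W
  R_calcium silicate = L/(kA) = 0.0461/(0.0500·8.55) = 0.1078 K/W
  R_conv,out = 1/(hA) = 1/(10.5·8.55) = 0.01114 K/W
ΣR = 7.265×10^-5 + 7.167×10^-6 + 0.1078 + 0.01114 = 0.1190 K/W
Q = ΔT/ΣR = (519 K − 300.7 K)/0.1190 = 1830 W

Q = 1830 W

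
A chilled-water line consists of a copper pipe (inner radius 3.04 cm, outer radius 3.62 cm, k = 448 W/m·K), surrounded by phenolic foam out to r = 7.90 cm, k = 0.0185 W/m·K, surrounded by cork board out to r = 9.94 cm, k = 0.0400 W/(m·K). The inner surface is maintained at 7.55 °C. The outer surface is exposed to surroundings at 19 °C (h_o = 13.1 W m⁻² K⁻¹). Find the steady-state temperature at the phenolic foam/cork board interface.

T = 17.5 °C

Treat each layer as a resistance in series:
  R'_copper = ln(0.0362/0.0304)/(2πk) = 0.1746/(2π·448) = 6.203×10^-5 m·K/W
  R'_phenolic foam = ln(0.0790/0.0362)/(2πk) = 0.7804/(2π·0.0185) = 6.714 m·K/W
  R'_cork board = ln(0.0994/0.0790)/(2πk) = 0.2297/(2π·0.0400) = 0.9140 m·K/W
  R'_conv,out = 1/(2πr h) = 1/(2π·0.0994·13.1) = 0.1222 m·K/W
ΣR = 6.203×10^-5 + 6.714 + 0.9140 + 0.1222 = 7.750 m·K/W
Q' = ΔT/ΣR = (7.55 °C − 19 °C)/7.750 = -1.477 W/m
From the inner boundary to the phenolic foam/cork board interface, ΣR_partial = 6.714 m·K/W.
T_interface = T_in − Q'·ΣR_partial = 7.55 °C − (-1.477)(6.714) = 17.5 °C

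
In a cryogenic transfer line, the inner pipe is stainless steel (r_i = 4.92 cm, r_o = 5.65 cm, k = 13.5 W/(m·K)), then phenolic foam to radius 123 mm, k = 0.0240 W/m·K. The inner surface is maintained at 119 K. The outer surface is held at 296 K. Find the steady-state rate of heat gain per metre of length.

Q' = 34.3 W/m

Resistance network (inner→outer):
  R'_stainless steel = ln(0.0565/0.0492)/(2πk) = 0.1383/(2π·13.5) = 0.001631 m·K/W
  R'_phenolic foam = ln(0.123/0.0565)/(2πk) = 0.7779/(2π·0.0240) = 5.159 m·K/W
ΣR = 0.001631 + 5.159 = 5.161 m·K/W
Q' = ΔT/ΣR = (119 K − 296 K)/5.161 = -34.3 W/m
(Negative Q' ⇒ heat flows inward; heat gain = 34.3 W/m.)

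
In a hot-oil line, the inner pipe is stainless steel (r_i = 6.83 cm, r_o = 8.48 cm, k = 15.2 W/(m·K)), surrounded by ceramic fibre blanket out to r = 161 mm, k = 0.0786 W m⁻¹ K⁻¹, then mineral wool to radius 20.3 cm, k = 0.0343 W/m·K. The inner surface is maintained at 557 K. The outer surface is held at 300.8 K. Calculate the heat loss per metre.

Series thermal resistances, inner to outer:
  R'_stainless steel = ln(0.0848/0.0683)/(2πk) = 0.2164/(2π·15.2) = 0.002266 m·K/W
  R'_ceramic fibre blanket = ln(0.161/0.0848)/(2πk) = 0.6411/(2π·0.0786) = 1.298 m·K/W
  R'_mineral wool = ln(0.203/0.161)/(2πk) = 0.2318/(2π·0.0343) = 1.076 m·K/W
ΣR = 0.002266 + 1.298 + 1.076 = 2.376 m·K/W
Q' = ΔT/ΣR = (557 K − 300.8 K)/2.376 = 108 W/m

Q' = 108 W/m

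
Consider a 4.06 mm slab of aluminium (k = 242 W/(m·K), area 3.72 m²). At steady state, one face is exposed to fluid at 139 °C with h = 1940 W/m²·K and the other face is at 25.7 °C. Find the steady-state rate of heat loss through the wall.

Resistance network (inner→outer):
  R_conv,in = 1/(hA) = 1/(1940·3.72) = 1.386×10^-4 K/W
  R_aluminium = L/(kA) = 0.00406/(242·3.72) = 4.510×10^-6 K/W
ΣR = 1.386×10^-4 + 4.510×10^-6 = 1.431×10^-4 K/W
Q = ΔT/ΣR = (139 °C − 25.7 °C)/1.431×10^-4 = 7.92×10^5 W

Q = 792 kW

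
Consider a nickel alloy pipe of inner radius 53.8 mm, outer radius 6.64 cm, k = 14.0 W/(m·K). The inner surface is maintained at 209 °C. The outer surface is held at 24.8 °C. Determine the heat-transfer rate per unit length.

Q' = 77.0 kW/m

Q' = 2πk·ΔT/ln(r₂/r₁) = 2π × 14.0 × 184.2 / ln(0.0664/0.0538) = 77000 W/m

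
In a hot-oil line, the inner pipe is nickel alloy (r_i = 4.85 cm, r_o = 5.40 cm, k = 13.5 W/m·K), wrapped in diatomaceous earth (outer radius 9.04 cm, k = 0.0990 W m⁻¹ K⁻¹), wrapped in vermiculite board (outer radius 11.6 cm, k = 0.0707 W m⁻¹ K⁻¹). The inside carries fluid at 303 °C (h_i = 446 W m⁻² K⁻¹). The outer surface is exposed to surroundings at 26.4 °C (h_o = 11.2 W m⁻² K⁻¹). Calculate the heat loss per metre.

Q' = 182 W/m

Resistance network (inner→outer):
  R'_conv,in = 1/(2πr h) = 1/(2π·0.0485·446) = 0.007358 m·K/W
  R'_nickel alloy = ln(0.0540/0.0485)/(2πk) = 0.1074/(2π·13.5) = 0.001266 m·K/W
  R'_diatomaceous earth = ln(0.0904/0.0540)/(2πk) = 0.5153/(2π·0.0990) = 0.8283 m·K/W
  R'_vermiculite board = ln(0.116/0.0904)/(2πk) = 0.2493/(2π·0.0707) = 0.5613 m·K/W
  R'_conv,out = 1/(2πr h) = 1/(2π·0.116·11.2) = 0.1225 m·K/W
ΣR = 0.007358 + 0.001266 + 0.8283 + 0.5613 + 0.1225 = 1.521 m·K/W
Q' = ΔT/ΣR = (303 °C − 26.4 °C)/1.521 = 182 W/m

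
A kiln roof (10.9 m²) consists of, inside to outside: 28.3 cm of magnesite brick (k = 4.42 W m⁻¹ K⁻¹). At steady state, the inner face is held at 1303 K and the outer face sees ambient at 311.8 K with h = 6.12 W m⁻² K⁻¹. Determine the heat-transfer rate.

Treat each layer as a resistance in series:
  R_magnesite brick = L/(kA) = 0.283/(4.42·10.9) = 0.005874 K/W
  R_conv,out = 1/(hA) = 1/(6.12·10.9) = 0.01499 K/W
ΣR = 0.005874 + 0.01499 = 0.02086 K/W
Q = ΔT/ΣR = (1303 K − 311.8 K)/0.02086 = 47500 W

Q = 47500 W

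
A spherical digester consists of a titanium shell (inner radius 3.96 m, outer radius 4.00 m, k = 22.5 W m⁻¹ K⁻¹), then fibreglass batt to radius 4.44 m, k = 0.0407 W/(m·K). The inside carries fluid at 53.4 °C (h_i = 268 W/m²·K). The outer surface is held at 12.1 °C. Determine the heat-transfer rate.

Q = 852 W

Resistance network (inner→outer):
  R_conv,in = 1/(4πr²h) = 1/(4π·3.96²·268) = 1.893×10^-5 K/W
  R_titanium = (1/3.96 − 1/4.00)/(4πk) = 0.002525/(4π·22.5) = 8.931×10^-6 K/W
  R_fibreglass batt = (1/4.00 − 1/4.44)/(4πk) = 0.02477/(4π·0.0407) = 0.04844 K/W
ΣR = 1.893×10^-5 + 8.931×10^-6 + 0.04844 = 0.04847 K/W
Q = ΔT/ΣR = (53.4 °C − 12.1 °C)/0.04847 = 852 W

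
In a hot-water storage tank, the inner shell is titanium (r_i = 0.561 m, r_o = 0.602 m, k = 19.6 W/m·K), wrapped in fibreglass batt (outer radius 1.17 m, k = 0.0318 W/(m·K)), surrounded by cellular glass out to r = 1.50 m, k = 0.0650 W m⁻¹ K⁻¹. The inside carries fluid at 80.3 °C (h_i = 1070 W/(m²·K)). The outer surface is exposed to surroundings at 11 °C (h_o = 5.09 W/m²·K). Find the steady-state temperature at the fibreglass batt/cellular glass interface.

Resistance network (inner→outer):
  R_conv,in = 1/(4πr²h) = 1/(4π·0.561²·1070) = 2.363×10^-4 K/W
  R_titanium = (1/0.561 − 1/0.602)/(4πk) = 0.1214/(4π·19.6) = 4.929×10^-4 K/W
  R_fibreglass batt = (1/0.602 − 1/1.17)/(4πk) = 0.8064/(4π·0.0318) = 2.018 K/W
  R_cellular glass = (1/1.17 − 1/1.50)/(4πk) = 0.1880/(4π·0.0650) = 0.2302 K/W
  R_conv,out = 1/(4πr²h) = 1/(4π·1.50²·5.09) = 0.006948 K/W
ΣR = 2.363×10^-4 + 4.929×10^-4 + 2.018 + 0.2302 + 0.006948 = 2.256 K/W
Q = ΔT/ΣR = (80.3 °C − 11 °C)/2.256 = 30.72 W
From the inner boundary to the fibreglass batt/cellular glass interface, ΣR_partial = 2.019 K/W.
T_interface = T_in − Q·ΣR_partial = 80.3 °C − (30.72)(2.019) = 18.3 °C

T = 18.3 °C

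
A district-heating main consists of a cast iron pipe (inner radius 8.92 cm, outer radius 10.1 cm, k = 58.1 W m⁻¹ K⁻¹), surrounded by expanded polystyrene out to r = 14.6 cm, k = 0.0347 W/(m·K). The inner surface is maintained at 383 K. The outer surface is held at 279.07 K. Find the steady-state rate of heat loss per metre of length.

Resistance network (inner→outer):
  R'_cast iron = ln(0.101/0.0892)/(2πk) = 0.1242/(2π·58.1) = 3.403×10^-4 m·K/W
  R'_expanded polystyrene = ln(0.146/0.101)/(2πk) = 0.3685/(2π·0.0347) = 1.690 m·K/W
ΣR = 3.403×10^-4 + 1.690 = 1.690 m·K/W
Q' = ΔT/ΣR = (383 K − 279.07 K)/1.690 = 61.5 W/m

Q' = 61.5 W/m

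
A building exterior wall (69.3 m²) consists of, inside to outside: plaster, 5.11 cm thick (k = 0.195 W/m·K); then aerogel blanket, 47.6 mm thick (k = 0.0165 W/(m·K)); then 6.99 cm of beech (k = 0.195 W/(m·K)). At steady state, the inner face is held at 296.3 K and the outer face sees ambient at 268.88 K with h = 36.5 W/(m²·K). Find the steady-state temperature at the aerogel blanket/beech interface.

T = 271.87 K

Resistance network (inner→outer):
  R_plaster = L/(kA) = 0.0511/(0.195·69.3) = 0.003781 K/W
  R_aerogel blanket = L/(kA) = 0.0476/(0.0165·69.3) = 0.04163 K/W
  R_beech = L/(kA) = 0.0699/(0.195·69.3) = 0.005173 K/W
  R_conv,out = 1/(hA) = 1/(36.5·69.3) = 3.953×10^-4 K/W
ΣR = 0.003781 + 0.04163 + 0.005173 + 3.953×10^-4 = 0.05098 K/W
Q = ΔT/ΣR = (296.3 K − 268.88 K)/0.05098 = 537.9 W
From the inner boundary to the aerogel blanket/beech interface, ΣR_partial = 0.04541 K/W.
T_interface = T_in − Q·ΣR_partial = 296.3 K − (537.9)(0.04541) = 271.87 K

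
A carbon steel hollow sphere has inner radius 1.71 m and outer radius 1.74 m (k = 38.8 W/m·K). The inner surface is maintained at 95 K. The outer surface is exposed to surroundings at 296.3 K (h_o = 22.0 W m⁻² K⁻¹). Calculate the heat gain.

Resistance network (inner→outer):
  R_carbon steel = (1/1.71 − 1/1.74)/(4πk) = 0.01008/(4π·38.8) = 2.068×10^-5 K/W
  R_conv,out = 1/(4πr²h) = 1/(4π·1.74²·22.0) = 0.001195 K/W
ΣR = 2.068×10^-5 + 0.001195 = 0.001216 K/W
Q = ΔT/ΣR = (95 K − 296.3 K)/0.001216 = -1.66×10^5 W
(Negative Q ⇒ heat flows inward; heat gain = 1.66×10^5 W.)

Q = 166 kW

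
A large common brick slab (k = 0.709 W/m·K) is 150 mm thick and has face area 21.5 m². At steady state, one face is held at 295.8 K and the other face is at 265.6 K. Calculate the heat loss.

Q = 3.07 kW

Q = kA·ΔT/L = 0.709 × 21.5 × |295.8 K − 265.6 K| / 0.150 = 3070 W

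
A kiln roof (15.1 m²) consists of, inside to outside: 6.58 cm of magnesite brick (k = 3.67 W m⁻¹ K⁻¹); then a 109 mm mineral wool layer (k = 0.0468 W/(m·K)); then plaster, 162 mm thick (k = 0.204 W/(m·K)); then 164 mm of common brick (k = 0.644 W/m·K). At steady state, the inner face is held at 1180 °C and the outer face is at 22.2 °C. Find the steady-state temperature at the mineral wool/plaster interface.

T = 380 °C

Treat each layer as a resistance in series:
  R_magnesite brick = L/(kA) = 0.0658/(3.67·15.1) = 0.001187 K/W
  R_mineral wool = L/(kA) = 0.109/(0.0468·15.1) = 0.1542 K/W
  R_plaster = L/(kA) = 0.162/(0.204·15.1) = 0.05259 K/W
  R_common brick = L/(kA) = 0.164/(0.644·15.1) = 0.01686 K/W
ΣR = 0.001187 + 0.1542 + 0.05259 + 0.01686 = 0.2248 K/W
Q = ΔT/ΣR = (1180 °C − 22.2 °C)/0.2248 = 5150 W
From the inner boundary to the mineral wool/plaster interface, ΣR_partial = 0.1554 K/W.
T_interface = T_in − Q·ΣR_partial = 1180 °C − (5150)(0.1554) = 380 °C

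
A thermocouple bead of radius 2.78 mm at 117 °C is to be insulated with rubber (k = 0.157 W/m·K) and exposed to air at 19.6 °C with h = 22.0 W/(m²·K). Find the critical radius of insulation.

r_cr = 1.43 cm

For a sphere, r_cr = 2k_ins/h = 2·0.157/22.0 = 0.0143 m = 1.43 cm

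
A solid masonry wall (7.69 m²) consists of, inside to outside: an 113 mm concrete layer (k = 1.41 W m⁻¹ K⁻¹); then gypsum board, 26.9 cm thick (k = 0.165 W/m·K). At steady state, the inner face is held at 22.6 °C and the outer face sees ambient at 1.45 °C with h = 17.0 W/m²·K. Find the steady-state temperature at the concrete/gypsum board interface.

Series thermal resistances, inner to outer:
  R_concrete = L/(kA) = 0.113/(1.41·7.69) = 0.01042 K/W
  R_gypsum board = L/(kA) = 0.269/(0.165·7.69) = 0.2120 K/W
  R_conv,out = 1/(hA) = 1/(17.0·7.69) = 0.007649 K/W
ΣR = 0.01042 + 0.2120 + 0.007649 = 0.2301 K/W
Q = ΔT/ΣR = (22.6 °C − 1.45 °C)/0.2301 = 91.92 W
From the inner boundary to the concrete/gypsum board interface, ΣR_partial = 0.01042 K/W.
T_interface = T_in − Q·ΣR_partial = 22.6 °C − (91.92)(0.01042) = 21.6 °C

T = 21.6 °C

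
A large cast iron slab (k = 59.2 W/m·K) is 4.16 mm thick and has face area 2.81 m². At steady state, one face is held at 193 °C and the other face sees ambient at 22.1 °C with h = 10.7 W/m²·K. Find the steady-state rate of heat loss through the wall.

Q = 5.13 kW

Resistance network (inner→outer):
  R_cast iron = L/(kA) = 0.00416/(59.2·2.81) = 2.501×10^-5 K/W
  R_conv,out = 1/(hA) = 1/(10.7·2.81) = 0.03326 K/W
ΣR = 2.501×10^-5 + 0.03326 = 0.03329 K/W
Q = ΔT/ΣR = (193 °C − 22.1 °C)/0.03329 = 5130 W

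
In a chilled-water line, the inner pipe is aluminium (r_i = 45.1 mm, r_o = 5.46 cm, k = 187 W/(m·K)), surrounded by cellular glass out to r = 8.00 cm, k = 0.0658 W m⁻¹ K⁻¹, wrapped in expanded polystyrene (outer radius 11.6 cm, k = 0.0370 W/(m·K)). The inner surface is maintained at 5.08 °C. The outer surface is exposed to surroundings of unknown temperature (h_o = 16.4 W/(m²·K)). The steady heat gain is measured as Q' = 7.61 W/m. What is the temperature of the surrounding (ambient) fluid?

Series resistances:
  R'_aluminium = ln(0.0546/0.0451)/(2πk) = 0.1912/(2π·187) = 1.627×10^-4 m·K/W
  R'_cellular glass = ln(0.0800/0.0546)/(2πk) = 0.3820/(2π·0.0658) = 0.9240 m·K/W
  R'_expanded polystyrene = ln(0.116/0.0800)/(2πk) = 0.3716/(2π·0.0370) = 1.598 m·K/W
  R'_conv,out = 1/(2πr h) = 1/(2π·0.116·16.4) = 0.08366 m·K/W
ΣR = 2.606 m·K/W
ΔT = Q'·ΣR = 7.61 × 2.606 = 19.83 K
Heat flows inward, so T_out = T_in + ΔT = 5.08 + 19.83 = 24.9 °C

T_out = 24.9 °C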